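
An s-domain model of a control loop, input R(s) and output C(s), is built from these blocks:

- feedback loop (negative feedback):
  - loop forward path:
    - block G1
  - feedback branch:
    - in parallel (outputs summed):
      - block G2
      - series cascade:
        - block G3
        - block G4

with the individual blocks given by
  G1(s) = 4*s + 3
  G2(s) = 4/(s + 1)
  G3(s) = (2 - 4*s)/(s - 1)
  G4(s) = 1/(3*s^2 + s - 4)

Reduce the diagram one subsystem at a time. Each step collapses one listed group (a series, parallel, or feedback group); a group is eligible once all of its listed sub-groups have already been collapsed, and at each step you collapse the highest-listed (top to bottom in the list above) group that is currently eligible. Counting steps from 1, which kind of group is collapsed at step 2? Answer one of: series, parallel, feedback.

[1] combine G3, G4 in series
[2] sum the parallel branches G2, (G3*G4)
[3] collapse the loop (G1 forward, (G2+(G3*G4)) return)
So the answer for step 2 is parallel.

Hence the answer: parallel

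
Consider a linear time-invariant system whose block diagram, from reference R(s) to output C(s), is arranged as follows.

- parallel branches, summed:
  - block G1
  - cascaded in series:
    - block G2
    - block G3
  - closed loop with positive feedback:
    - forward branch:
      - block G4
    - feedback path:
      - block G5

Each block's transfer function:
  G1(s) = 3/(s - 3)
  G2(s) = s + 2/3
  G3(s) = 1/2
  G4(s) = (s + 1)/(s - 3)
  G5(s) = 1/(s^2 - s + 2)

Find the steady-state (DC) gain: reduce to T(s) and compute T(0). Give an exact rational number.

Step 1. multiply G2, G3 (series); result s/2 + 1/3
Step 2. feedback reduction of G4, G5; result (s^3 + s + 2)/(s^3 - 4*s^2 + 4*s - 7)
Step 3. reduce the parallel group G1, (G2*G3), [G4/(1-G4*G5)]; result (3*s^5 - 13*s^4 + 34*s^3 - 91*s^2 + 91*s - 120)/(6*s^4 - 42*s^3 + 96*s^2 - 114*s + 126)
Evaluating the step-3 result (the overall T(s)) at s = 0 gives T(0) = -120/126 = -20/21.

Answer: -20/21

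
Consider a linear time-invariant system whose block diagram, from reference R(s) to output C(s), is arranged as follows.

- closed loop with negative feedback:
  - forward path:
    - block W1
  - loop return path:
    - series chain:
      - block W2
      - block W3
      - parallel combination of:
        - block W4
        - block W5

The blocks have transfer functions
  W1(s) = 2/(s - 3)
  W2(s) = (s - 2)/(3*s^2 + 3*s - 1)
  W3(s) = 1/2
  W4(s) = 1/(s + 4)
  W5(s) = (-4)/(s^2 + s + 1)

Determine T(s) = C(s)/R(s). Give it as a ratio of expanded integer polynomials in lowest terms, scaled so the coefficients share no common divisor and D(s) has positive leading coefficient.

First reduce the diagram to T(s).

Step 1 - sum the parallel branches W4, W5 = (s^2 - 3*s - 15)/(s^3 + 5*s^2 + 5*s + 4)
Step 2 - cascade W2, W3, (W4+W5) = (s^3 - 5*s^2 - 9*s + 30)/(6*s^5 + 36*s^4 + 58*s^3 + 44*s^2 + 14*s - 8)
Step 3 - feedback reduction of W1, (W2*W3*(W4+W5)), giving the overall T(s)

Answer: (6*s^5 + 36*s^4 + 58*s^3 + 44*s^2 + 14*s - 8)/(3*s^6 + 9*s^5 - 25*s^4 - 64*s^3 - 64*s^2 - 34*s + 42)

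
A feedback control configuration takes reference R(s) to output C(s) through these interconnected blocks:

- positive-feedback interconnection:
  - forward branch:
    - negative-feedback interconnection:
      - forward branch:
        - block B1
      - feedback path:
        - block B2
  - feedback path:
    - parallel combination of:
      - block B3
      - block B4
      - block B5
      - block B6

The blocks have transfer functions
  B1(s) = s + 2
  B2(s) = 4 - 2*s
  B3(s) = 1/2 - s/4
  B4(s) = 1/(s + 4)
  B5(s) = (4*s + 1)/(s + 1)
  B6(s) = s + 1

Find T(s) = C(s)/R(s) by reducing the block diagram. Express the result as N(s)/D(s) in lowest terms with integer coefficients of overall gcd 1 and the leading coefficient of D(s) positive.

(1) close the feedback loop around B1, B2 gives (-s - 2)/(2*s^2 - 9)
(2) parallel reduction of B3, B4, B5, B6 gives (3*s^3 + 37*s^2 + 114*s + 44)/(4*s^2 + 20*s + 16)
(3) reduce the feedback loop with forward [B1/(1+B1*B2)] and return (B3+B4+B5+B6); the result is T(s) itself (integer coefficients, no common factor, positive leading denominator coefficient)

Hence the answer: (-4*s^3 - 28*s^2 - 56*s - 32)/(11*s^4 + 83*s^3 + 184*s^2 + 92*s - 56)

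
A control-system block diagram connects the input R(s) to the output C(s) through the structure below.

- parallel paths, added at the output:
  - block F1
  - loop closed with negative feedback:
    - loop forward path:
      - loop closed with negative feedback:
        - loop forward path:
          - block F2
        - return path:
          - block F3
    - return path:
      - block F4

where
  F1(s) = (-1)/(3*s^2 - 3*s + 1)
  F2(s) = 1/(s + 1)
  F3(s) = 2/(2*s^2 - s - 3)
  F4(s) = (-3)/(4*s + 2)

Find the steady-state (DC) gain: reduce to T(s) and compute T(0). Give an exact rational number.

Step 1. close the feedback loop around F2, F3: (2*s^2 - s - 3)/(2*s^3 + s^2 - 4*s - 1)
Step 2. collapse the loop ([F2/(1+F2*F3)] forward, F4 return): (8*s^3 - 14*s - 6)/(8*s^4 + 8*s^3 - 20*s^2 - 9*s + 7)
Step 3. sum the parallel branches F1, [[F2/(1+F2*F3)]/(1+[F2/(1+F2*F3)]*F4)]: (24*s^5 - 32*s^4 - 42*s^3 + 44*s^2 + 13*s - 13)/(24*s^6 - 76*s^4 + 41*s^3 + 28*s^2 - 30*s + 7)
The step-3 result is T(s). Setting s = 0: T(0) = -13/7.

Final answer: -13/7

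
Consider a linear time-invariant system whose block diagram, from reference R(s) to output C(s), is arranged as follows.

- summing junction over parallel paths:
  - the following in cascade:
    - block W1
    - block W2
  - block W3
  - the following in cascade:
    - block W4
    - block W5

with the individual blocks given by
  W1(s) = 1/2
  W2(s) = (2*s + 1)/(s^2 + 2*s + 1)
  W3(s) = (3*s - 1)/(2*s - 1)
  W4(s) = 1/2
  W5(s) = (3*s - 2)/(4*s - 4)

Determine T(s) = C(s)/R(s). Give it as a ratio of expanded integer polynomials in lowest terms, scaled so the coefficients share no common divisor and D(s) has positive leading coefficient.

[1] cascade W1, W2: (2*s + 1)/(2*s^2 + 4*s + 2)
[2] cascade W4, W5: (3*s - 2)/(8*s - 8)
[3] parallel reduction of (W1*W2), W3, (W4*W5), giving the overall T(s)

Therefore the answer is (30*s^4 + 37*s^3 - 54*s^2 - 23*s + 14)/(16*s^4 + 8*s^3 - 24*s^2 - 8*s + 8).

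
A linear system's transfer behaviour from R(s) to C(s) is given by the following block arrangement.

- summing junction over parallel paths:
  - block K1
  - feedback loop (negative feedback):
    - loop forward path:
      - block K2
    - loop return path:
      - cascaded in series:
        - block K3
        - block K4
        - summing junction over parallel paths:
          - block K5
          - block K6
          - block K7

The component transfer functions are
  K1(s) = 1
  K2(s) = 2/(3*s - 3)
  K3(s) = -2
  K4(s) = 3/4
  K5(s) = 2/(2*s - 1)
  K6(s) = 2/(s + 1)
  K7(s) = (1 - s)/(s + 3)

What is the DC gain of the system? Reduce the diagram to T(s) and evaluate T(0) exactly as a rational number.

The answer is 1/2.

Reasoning:
Step 1: parallel reduction of K5, K6, K7, giving (-2*s^3 + 7*s^2 + 20*s - 1)/(2*s^3 + 7*s^2 + 2*s - 3)
Step 2: reduce the series chain K3, K4, (K5+K6+K7), giving (6*s^3 - 21*s^2 - 60*s + 3)/(4*s^3 + 14*s^2 + 4*s - 6)
Step 3: collapse the loop (K2 forward, (K3*K4*(K5+K6+K7)) return), giving (4*s^3 + 14*s^2 + 4*s - 6)/(6*s^4 + 21*s^3 - 36*s^2 - 75*s + 12)
Step 4: add K1, [K2/(1+K2*(K3*K4*(K5+K6+K7)))] (parallel), giving (6*s^4 + 25*s^3 - 22*s^2 - 71*s + 6)/(6*s^4 + 21*s^3 - 36*s^2 - 75*s + 12)
DC gain: substitute s = 0 into T(s) from step 4: T(0) = 6/12 = 1/2.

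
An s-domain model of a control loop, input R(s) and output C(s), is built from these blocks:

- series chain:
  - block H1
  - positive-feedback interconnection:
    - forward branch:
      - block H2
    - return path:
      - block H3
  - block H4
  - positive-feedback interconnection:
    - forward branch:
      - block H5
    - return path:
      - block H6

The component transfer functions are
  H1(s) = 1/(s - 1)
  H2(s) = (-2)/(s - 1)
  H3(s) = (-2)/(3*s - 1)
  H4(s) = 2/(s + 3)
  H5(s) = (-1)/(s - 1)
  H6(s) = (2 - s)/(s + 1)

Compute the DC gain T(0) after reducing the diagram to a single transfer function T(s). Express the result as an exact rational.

Step 1 - feedback reduction of H2, H3 -> (2 - 6*s)/(3*s^2 - 4*s - 3)
Step 2 - feedback reduction of H5, H6 -> (-s - 1)/(s^2 - s + 1)
Step 3 - cascade H1, [H2/(1-H2*H3)], H4, [H5/(1-H5*H6)] -> (12*s^2 + 8*s - 4)/(3*s^6 - s^5 - 19*s^4 + 28*s^3 - 17*s^2 - 3*s + 9)
DC gain: substitute s = 0 into T(s) from step 3: T(0) = -4/9.

Answer: -4/9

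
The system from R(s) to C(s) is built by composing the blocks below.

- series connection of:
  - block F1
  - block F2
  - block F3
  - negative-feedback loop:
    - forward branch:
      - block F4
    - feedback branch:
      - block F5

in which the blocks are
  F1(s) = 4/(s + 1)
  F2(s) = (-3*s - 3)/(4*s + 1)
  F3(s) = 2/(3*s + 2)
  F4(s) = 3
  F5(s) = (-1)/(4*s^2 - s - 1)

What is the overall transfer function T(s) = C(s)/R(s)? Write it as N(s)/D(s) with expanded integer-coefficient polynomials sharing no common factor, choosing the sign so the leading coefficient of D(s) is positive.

1. close the feedback loop around F4, F5: (12*s^2 - 3*s - 3)/(4*s^2 - s - 4)
2. reduce the series chain F1, F2, F3, [F4/(1+F4*F5)], which is the overall transfer function T(s) = C(s)/R(s) in lowest terms

Hence the answer: (-288*s^2 + 72*s + 72)/(48*s^4 + 32*s^3 - 51*s^2 - 46*s - 8)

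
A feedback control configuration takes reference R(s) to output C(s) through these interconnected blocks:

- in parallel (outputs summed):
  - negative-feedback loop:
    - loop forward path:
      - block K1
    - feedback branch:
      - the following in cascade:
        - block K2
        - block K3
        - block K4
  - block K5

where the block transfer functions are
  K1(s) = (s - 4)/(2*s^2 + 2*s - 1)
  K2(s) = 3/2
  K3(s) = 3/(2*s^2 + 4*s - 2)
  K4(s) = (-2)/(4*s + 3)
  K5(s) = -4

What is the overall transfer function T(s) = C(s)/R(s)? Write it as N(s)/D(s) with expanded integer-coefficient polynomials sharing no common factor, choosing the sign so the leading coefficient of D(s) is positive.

The answer is (-64*s^5 - 232*s^4 - 186*s^3 + 20*s^2 + 78*s - 144)/(16*s^5 + 60*s^4 + 44*s^3 - 26*s^2 - 25*s + 42).

Reasoning:
Step 1: cascade K2, K3, K4 = (-9)/(8*s^3 + 22*s^2 + 4*s - 6)
Step 2: feedback reduction of K1, (K2*K3*K4) = (8*s^4 - 10*s^3 - 84*s^2 - 22*s + 24)/(16*s^5 + 60*s^4 + 44*s^3 - 26*s^2 - 25*s + 42)
Step 3: sum the parallel branches [K1/(1+K1*(K2*K3*K4))], K5, giving the overall T(s)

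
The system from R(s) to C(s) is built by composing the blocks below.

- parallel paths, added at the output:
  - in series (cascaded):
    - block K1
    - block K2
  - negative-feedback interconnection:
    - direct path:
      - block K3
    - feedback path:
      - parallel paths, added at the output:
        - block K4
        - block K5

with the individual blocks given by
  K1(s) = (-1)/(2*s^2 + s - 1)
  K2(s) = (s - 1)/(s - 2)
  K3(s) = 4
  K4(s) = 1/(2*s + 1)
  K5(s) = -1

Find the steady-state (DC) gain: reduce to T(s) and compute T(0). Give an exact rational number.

Step 1 - reduce the series chain K1, K2, giving (1 - s)/(2*s^3 - 3*s^2 - 3*s + 2)
Step 2 - sum the parallel branches K4, K5, giving (-2*s)/(2*s + 1)
Step 3 - collapse the loop (K3 forward, (K4+K5) return), giving (-8*s - 4)/(6*s - 1)
Step 4 - sum the parallel branches (K1*K2), [K3/(1+K3*(K4+K5))], giving (-16*s^4 + 16*s^3 + 30*s^2 + 3*s - 9)/(12*s^4 - 20*s^3 - 15*s^2 + 15*s - 2)
That last expression is T(s); at s = 0 only the constant terms survive, so T(0) = -9/(-2) = 9/2.

Final answer: 9/2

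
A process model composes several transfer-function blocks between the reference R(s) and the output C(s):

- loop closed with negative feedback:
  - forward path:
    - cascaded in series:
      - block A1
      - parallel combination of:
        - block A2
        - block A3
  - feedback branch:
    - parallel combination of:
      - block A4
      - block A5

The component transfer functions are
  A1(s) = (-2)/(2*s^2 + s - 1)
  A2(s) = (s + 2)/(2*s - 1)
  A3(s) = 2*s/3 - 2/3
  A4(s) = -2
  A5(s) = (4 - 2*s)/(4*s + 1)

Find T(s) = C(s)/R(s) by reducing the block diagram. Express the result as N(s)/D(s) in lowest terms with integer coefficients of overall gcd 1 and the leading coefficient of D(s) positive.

Step 1. reduce the parallel group A2, A3; result (4*s^2 - 3*s + 8)/(6*s - 3)
Step 2. reduce the series chain A1, (A2+A3); result (-8*s^2 + 6*s - 16)/(12*s^3 - 9*s + 3)
Step 3. combine A4, A5 in parallel; result (2 - 10*s)/(4*s + 1)
Step 4. feedback reduction of (A1*(A2+A3)), (A4+A5) - this is the overall T(s), already in the required normalized form

Final answer: (-32*s^3 + 16*s^2 - 58*s - 16)/(48*s^4 + 92*s^3 - 112*s^2 + 175*s - 29)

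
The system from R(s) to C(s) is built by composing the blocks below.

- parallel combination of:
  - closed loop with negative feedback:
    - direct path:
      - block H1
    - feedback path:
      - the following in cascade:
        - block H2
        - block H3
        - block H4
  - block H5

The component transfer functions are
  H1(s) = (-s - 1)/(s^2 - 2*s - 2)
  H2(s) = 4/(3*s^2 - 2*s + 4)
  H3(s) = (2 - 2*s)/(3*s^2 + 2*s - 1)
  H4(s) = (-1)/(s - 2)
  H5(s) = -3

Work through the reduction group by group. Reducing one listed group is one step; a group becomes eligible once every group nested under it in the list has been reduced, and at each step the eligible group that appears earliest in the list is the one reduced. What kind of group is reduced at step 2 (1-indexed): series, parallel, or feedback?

Step 1. series reduction of H2, H3, H4
Step 2. feedback reduction of H1, (H2*H3*H4)
Step 3. parallel reduction of [H1/(1+H1*(H2*H3*H4))], H5
At step 2 the group reduced is feedback.

Therefore the answer is feedback.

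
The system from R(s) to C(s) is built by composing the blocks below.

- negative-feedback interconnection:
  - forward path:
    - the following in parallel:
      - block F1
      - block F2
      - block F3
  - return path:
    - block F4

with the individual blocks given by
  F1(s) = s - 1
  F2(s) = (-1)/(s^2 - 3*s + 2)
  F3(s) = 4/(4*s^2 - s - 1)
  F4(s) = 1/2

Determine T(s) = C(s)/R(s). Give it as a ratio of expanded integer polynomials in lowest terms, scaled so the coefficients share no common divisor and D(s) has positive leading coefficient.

Step 1. add F1, F2, F3 (parallel) -> (4*s^5 - 17*s^4 + 23*s^3 - 9*s^2 - 14*s + 11)/(4*s^4 - 13*s^3 + 10*s^2 + s - 2)
Step 2. close the feedback loop around (F1+F2+F3), F4 - this is the overall T(s), already in the required normalized form

Hence the answer: (8*s^5 - 34*s^4 + 46*s^3 - 18*s^2 - 28*s + 22)/(4*s^5 - 9*s^4 - 3*s^3 + 11*s^2 - 12*s + 7)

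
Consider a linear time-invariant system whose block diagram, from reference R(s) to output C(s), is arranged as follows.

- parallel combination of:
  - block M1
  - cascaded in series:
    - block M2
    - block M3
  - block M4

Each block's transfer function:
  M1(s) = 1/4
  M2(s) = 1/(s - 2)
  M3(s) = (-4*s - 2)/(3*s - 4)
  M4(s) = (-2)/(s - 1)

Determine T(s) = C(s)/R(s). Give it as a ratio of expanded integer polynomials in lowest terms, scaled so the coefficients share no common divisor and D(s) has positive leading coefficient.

Step 1. multiply M2, M3 (series): (-4*s - 2)/(3*s^2 - 10*s + 8)
Step 2. combine M1, (M2*M3), M4 in parallel, giving the overall T(s)

Answer: (3*s^3 - 53*s^2 + 106*s - 64)/(12*s^3 - 52*s^2 + 72*s - 32)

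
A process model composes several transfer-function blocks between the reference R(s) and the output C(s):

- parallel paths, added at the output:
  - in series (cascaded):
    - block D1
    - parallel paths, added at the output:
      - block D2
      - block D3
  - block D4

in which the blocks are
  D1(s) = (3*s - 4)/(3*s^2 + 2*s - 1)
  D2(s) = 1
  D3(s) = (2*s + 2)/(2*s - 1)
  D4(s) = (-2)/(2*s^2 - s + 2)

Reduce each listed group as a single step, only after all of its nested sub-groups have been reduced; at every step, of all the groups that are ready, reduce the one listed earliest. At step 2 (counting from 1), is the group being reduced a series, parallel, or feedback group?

The answer is series.

Reasoning:
Step 1: parallel reduction of D2, D3
Step 2: multiply D1, (D2+D3) (series)
Step 3: add (D1*(D2+D3)), D4 (parallel)
Step 2 collapses a series group.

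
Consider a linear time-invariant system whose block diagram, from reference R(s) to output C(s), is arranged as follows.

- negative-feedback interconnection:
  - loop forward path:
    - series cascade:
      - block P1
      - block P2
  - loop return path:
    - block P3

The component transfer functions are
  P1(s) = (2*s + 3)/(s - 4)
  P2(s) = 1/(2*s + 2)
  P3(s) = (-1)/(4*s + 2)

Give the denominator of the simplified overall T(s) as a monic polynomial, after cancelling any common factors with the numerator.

The answer is s^3 - 5*s^2/2 - 23*s/4 - 19/8.

Reasoning:
[1] reduce the series chain P1, P2; result (2*s + 3)/(2*s^2 - 6*s - 8)
[2] collapse the loop ((P1*P2) forward, P3 return); result (8*s^2 + 16*s + 6)/(8*s^3 - 20*s^2 - 46*s - 19)
T(s) is the step-2 result (common factors already cancelled). Leading coefficient of the denominator: 8. Divide through by 8 for the monic polynomial.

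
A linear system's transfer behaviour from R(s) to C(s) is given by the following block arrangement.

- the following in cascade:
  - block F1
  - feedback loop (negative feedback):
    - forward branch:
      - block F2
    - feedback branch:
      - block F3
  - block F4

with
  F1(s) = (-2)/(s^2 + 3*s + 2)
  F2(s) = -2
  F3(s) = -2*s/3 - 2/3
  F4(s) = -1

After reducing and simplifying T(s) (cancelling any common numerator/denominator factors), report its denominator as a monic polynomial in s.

First reduce the diagram to T(s).

(1) feedback reduction of F2, F3, giving (-6)/(4*s + 7)
(2) series reduction of F1, [F2/(1+F2*F3)], F4, giving (-12)/(4*s^3 + 19*s^2 + 29*s + 14)
That last expression is T(s), already simplified. Scaling its denominator by 1/4 (the reciprocal of the leading coefficient) yields the monic denominator.

Answer: s^3 + 19*s^2/4 + 29*s/4 + 7/2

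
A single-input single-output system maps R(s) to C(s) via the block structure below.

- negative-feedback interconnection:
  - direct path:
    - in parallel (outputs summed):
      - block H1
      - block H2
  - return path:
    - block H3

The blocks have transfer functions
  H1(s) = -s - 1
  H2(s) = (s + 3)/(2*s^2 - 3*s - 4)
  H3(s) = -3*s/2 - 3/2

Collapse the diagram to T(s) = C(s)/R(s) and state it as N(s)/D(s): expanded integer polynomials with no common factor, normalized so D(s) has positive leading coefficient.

Answer: (-4*s^3 + 2*s^2 + 16*s + 14)/(6*s^4 + 3*s^3 - 23*s^2 - 51*s - 29)

Working:
(1) parallel reduction of H1, H2 = (-2*s^3 + s^2 + 8*s + 7)/(2*s^2 - 3*s - 4)
(2) collapse the loop ((H1+H2) forward, H3 return); the result is T(s) itself (integer coefficients, no common factor, positive leading denominator coefficient)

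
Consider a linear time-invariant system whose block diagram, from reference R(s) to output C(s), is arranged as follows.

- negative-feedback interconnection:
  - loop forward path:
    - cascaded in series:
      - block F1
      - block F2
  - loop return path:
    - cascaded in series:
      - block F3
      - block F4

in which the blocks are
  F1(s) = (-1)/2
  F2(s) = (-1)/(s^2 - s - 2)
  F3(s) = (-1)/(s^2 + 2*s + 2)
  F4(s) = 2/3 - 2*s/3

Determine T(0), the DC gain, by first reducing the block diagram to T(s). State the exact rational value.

1. series reduction of F1, F2, giving 1/(2*s^2 - 2*s - 4)
2. series reduction of F3, F4, giving (2*s - 2)/(3*s^2 + 6*s + 6)
3. collapse the loop ((F1*F2) forward, (F3*F4) return), giving (3*s^2 + 6*s + 6)/(6*s^4 + 6*s^3 - 12*s^2 - 34*s - 26)
DC gain: substitute s = 0 into T(s) from step 3: T(0) = 6/(-26) = -3/13.

Final answer: -3/13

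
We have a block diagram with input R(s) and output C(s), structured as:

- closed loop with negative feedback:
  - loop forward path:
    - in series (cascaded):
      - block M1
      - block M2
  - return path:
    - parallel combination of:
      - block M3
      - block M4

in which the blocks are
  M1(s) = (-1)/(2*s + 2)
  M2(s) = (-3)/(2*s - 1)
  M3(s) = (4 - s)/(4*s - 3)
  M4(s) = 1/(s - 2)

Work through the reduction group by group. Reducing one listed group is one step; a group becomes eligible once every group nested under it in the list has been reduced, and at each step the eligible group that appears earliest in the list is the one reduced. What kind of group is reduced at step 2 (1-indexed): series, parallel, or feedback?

[1] cascade M1, M2
[2] reduce the parallel group M3, M4
[3] feedback reduction of (M1*M2), (M3+M4)
So the answer for step 2 is parallel.

Therefore the answer is parallel.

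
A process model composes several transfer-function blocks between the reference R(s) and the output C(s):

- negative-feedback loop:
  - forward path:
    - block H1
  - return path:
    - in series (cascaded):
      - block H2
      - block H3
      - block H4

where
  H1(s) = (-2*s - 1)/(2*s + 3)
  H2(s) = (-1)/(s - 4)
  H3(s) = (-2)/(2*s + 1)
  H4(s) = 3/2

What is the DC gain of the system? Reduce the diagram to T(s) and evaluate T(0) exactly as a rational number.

The answer is -4/15.

Reasoning:
(1) combine H2, H3, H4 in series -> 3/(2*s^2 - 7*s - 4)
(2) close the feedback loop around H1, (H2*H3*H4) -> (-2*s^2 + 7*s + 4)/(2*s^2 - 5*s - 15)
DC gain: substitute s = 0 into T(s) from step 2: T(0) = 4/(-15) = -4/15.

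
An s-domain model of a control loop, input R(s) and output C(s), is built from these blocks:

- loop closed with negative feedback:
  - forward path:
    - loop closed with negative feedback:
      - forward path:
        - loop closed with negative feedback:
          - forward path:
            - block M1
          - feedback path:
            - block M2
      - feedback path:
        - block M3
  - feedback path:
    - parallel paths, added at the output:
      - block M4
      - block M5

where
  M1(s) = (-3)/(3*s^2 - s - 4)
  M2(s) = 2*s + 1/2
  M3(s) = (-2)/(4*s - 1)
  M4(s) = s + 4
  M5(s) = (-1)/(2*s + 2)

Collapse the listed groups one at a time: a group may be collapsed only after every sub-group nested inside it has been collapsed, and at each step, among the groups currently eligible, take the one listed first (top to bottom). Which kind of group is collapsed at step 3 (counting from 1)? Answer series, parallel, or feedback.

Step 1 - reduce the feedback loop with forward M1 and return M2
Step 2 - collapse the loop ([M1/(1+M1*M2)] forward, M3 return)
Step 3 - combine M4, M5 in parallel
Step 4 - feedback reduction of [[M1/(1+M1*M2)]/(1+[M1/(1+M1*M2)]*M3)], (M4+M5)
So the answer for step 3 is parallel.

Answer: parallel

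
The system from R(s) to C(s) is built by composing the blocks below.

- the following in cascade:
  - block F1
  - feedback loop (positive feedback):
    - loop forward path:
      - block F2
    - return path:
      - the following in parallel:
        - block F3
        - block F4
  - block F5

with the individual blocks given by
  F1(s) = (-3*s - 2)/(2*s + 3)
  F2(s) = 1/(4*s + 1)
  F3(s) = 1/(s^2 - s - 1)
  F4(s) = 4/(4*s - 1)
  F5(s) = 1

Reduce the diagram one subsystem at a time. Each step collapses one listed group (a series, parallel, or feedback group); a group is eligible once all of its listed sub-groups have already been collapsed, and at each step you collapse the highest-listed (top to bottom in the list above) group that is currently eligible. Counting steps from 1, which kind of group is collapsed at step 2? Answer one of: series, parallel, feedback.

Step 1 - parallel reduction of F3, F4
Step 2 - feedback reduction of F2, (F3+F4)
Step 3 - multiply F1, [F2/(1-F2*(F3+F4))], F5 (series)
At step 2 the group reduced is feedback.

Hence the answer: feedback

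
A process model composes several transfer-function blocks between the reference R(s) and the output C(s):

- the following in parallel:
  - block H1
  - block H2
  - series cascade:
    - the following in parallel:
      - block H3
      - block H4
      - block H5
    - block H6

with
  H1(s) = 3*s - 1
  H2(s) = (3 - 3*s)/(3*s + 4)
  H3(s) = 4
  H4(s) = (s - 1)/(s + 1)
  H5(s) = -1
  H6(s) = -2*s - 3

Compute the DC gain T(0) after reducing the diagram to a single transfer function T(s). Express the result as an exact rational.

Answer: -25/4

Working:
(1) add H3, H4, H5 (parallel) gives (4*s + 2)/(s + 1)
(2) series reduction of (H3+H4+H5), H6 gives (-8*s^2 - 16*s - 6)/(s + 1)
(3) parallel reduction of H1, H2, ((H3+H4+H5)*H6) gives (-15*s^3 - 65*s^2 - 77*s - 25)/(3*s^2 + 7*s + 4)
Evaluating the step-3 result (the overall T(s)) at s = 0 gives T(0) = -25/4.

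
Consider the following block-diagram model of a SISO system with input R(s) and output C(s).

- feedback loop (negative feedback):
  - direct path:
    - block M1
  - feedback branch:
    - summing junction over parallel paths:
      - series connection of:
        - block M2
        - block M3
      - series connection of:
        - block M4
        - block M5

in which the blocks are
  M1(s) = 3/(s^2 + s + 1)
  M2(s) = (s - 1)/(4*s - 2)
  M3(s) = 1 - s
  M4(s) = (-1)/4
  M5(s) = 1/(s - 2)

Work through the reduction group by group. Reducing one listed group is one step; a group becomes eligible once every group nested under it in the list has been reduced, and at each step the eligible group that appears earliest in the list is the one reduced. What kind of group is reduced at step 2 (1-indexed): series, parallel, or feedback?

Step 1. multiply M2, M3 (series)
Step 2. cascade M4, M5
Step 3. combine (M2*M3), (M4*M5) in parallel
Step 4. apply the feedback formula to M1, ((M2*M3)+(M4*M5))
At step 2 the group reduced is series.

Hence the answer: series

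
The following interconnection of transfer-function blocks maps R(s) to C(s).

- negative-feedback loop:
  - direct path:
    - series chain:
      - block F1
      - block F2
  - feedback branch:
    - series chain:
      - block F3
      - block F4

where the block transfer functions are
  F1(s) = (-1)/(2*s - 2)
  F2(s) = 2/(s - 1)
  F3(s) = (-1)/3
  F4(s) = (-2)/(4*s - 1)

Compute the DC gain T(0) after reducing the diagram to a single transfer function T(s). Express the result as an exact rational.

[1] series reduction of F1, F2 -> (-1)/(s^2 - 2*s + 1)
[2] combine F3, F4 in series -> 2/(12*s - 3)
[3] reduce the feedback loop with forward (F1*F2) and return (F3*F4) -> (3 - 12*s)/(12*s^3 - 27*s^2 + 18*s - 5)
That last expression is T(s); at s = 0 only the constant terms survive, so T(0) = 3/(-5) = -3/5.

Final answer: -3/5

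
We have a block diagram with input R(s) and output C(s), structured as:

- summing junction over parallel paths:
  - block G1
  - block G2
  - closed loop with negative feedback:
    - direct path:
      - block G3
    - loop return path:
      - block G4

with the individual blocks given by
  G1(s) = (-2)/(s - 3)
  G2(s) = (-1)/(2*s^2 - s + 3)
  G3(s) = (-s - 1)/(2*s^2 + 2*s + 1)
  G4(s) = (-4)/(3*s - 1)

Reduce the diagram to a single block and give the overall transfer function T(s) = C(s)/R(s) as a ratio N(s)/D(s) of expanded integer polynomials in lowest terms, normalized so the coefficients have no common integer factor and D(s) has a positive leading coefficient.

The answer is (-30*s^5 + 7*s^4 - 36*s^3 - 11*s^2 + 12*s - 18)/(12*s^6 - 34*s^5 + 18*s^4 - 59*s^3 - 27*s^2 - 27*s - 27).

Reasoning:
[1] collapse the loop (G3 forward, G4 return) -> (-3*s^2 - 2*s + 1)/(6*s^3 + 4*s^2 + 5*s + 3)
[2] sum the parallel branches G1, G2, [G3/(1+G3*G4)]; the result is T(s) itself (integer coefficients, no common factor, positive leading denominator coefficient)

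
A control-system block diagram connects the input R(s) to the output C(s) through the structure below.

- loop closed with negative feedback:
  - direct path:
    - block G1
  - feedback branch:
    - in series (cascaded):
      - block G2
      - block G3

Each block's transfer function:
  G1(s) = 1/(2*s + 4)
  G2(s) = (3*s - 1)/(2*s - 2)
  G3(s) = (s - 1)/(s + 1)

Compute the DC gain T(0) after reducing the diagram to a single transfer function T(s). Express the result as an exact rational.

Reducing step by step:

[1] combine G2, G3 in series -> (3*s - 1)/(2*s + 2)
[2] collapse the loop (G1 forward, (G2*G3) return) -> (2*s + 2)/(4*s^2 + 15*s + 7)
DC gain: substitute s = 0 into T(s) from step 2: T(0) = 2/7.

Answer: 2/7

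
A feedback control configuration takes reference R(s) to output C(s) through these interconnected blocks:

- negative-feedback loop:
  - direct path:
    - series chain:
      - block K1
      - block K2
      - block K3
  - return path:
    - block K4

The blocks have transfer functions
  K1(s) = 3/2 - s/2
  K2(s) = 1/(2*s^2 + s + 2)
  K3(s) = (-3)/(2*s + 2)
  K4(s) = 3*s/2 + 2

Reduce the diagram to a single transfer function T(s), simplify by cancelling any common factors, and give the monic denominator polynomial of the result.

First reduce the diagram to T(s).

1. reduce the series chain K1, K2, K3 gives (3*s - 9)/(8*s^3 + 12*s^2 + 12*s + 8)
2. reduce the feedback loop with forward (K1*K2*K3) and return K4 gives (6*s - 18)/(16*s^3 + 33*s^2 + 9*s - 20)
No further cancellation is possible in the step-2 result, so that is T(s). Its denominator becomes monic after dividing by the leading coefficient 16.

Answer: s^3 + 33*s^2/16 + 9*s/16 - 5/4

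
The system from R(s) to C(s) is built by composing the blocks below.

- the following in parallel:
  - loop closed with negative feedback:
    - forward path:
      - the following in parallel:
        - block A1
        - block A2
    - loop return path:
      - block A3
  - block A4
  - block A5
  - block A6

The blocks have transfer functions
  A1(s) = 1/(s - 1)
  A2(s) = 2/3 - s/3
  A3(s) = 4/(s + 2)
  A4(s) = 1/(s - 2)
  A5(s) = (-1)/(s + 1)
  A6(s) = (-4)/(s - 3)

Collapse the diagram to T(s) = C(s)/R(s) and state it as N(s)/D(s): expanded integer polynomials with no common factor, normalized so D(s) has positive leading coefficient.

The answer is (s^6 - 5*s^5 - 6*s^4 + 98*s^3 - 119*s^2 - 15*s - 14)/(s^5 - 19*s^4 + 63*s^3 - 17*s^2 - 88*s + 12).

Reasoning:
Step 1: parallel reduction of A1, A2 = (-s^2 + 3*s + 1)/(3*s - 3)
Step 2: apply the feedback formula to (A1+A2), A3 = (s^3 - s^2 - 7*s - 2)/(s^2 - 15*s + 2)
Step 3: add [(A1+A2)/(1+(A1+A2)*A3)], A4, A5, A6 (parallel); the result is T(s) itself (integer coefficients, no common factor, positive leading denominator coefficient)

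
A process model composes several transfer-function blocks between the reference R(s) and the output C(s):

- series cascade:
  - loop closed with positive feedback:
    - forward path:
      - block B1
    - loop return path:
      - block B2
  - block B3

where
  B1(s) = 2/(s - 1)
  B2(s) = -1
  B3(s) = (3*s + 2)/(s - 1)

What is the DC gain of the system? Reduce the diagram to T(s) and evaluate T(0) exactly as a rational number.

Step 1: close the feedback loop around B1, B2; result 2/(s + 1)
Step 2: series reduction of [B1/(1-B1*B2)], B3; result (6*s + 4)/(s^2 - 1)
DC gain: substitute s = 0 into T(s) from step 2: T(0) = 4/(-1) = -4.

Hence the answer: -4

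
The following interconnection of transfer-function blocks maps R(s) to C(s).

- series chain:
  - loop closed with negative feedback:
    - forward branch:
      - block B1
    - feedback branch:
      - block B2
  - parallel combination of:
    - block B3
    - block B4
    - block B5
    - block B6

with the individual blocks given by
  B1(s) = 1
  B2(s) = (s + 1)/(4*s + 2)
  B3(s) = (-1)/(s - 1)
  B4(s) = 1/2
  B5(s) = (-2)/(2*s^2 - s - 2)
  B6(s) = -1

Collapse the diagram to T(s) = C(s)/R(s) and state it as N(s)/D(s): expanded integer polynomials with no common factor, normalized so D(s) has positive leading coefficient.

First reduce the diagram to T(s).

Step 1. apply the feedback formula to B1, B2 gives (4*s + 2)/(5*s + 3)
Step 2. sum the parallel branches B3, B4, B5, B6 gives (-2*s^3 - s^2 - s + 6)/(4*s^3 - 6*s^2 - 2*s + 4)
Step 3. combine [B1/(1+B1*B2)], (B3+B4+B5+B6) in series; the result is T(s) itself (integer coefficients, no common factor, positive leading denominator coefficient)

Answer: (-4*s^4 - 4*s^3 - 3*s^2 + 11*s + 6)/(10*s^4 - 9*s^3 - 14*s^2 + 7*s + 6)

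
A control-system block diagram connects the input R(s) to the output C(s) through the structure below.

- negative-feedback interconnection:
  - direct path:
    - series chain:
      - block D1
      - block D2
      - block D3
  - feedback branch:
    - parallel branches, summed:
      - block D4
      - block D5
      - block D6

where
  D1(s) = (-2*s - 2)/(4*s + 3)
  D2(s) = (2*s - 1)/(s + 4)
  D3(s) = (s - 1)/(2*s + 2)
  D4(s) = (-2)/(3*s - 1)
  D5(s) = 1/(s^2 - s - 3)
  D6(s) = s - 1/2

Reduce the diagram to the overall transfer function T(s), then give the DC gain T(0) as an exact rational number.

Step 1 - combine D1, D2, D3 in series gives (-2*s^2 + 3*s - 1)/(4*s^2 + 19*s + 12)
Step 2 - sum the parallel branches D4, D5, D6 gives (6*s^4 - 11*s^3 - 16*s^2 + 24*s + 7)/(6*s^3 - 8*s^2 - 16*s + 6)
Step 3 - close the feedback loop around (D1*D2*D3), (D4+D5+D6) gives (12*s^5 - 34*s^4 - 2*s^3 + 52*s^2 - 34*s + 6)/(12*s^6 - 64*s^5 - 75*s^4 + 229*s^3 + 302*s^2 + 81*s - 65)
DC gain: substitute s = 0 into T(s) from step 3: T(0) = 6/(-65) = -6/65.

Answer: -6/65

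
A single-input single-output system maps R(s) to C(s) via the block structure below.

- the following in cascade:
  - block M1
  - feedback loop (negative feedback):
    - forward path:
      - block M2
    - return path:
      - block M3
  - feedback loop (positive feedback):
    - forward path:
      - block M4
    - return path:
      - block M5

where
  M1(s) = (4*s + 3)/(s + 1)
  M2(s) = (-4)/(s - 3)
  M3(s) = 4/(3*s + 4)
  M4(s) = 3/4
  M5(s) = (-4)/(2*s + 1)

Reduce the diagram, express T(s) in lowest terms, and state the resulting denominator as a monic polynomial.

The answer is s^4 + 4*s^3/3 - 37*s^2/3 - 94*s/3 - 56/3.

Reasoning:
[1] reduce the feedback loop with forward M2 and return M3, giving (-12*s - 16)/(3*s^2 - 5*s - 28)
[2] apply the feedback formula to M4, M5, giving (6*s + 3)/(8*s + 16)
[3] combine M1, [M2/(1+M2*M3)], [M4/(1-M4*M5)] in series, giving (-72*s^3 - 186*s^2 - 147*s - 36)/(6*s^4 + 8*s^3 - 74*s^2 - 188*s - 112)
No further cancellation is possible in the step-3 result, so that is T(s). Its denominator becomes monic after dividing by the leading coefficient 6.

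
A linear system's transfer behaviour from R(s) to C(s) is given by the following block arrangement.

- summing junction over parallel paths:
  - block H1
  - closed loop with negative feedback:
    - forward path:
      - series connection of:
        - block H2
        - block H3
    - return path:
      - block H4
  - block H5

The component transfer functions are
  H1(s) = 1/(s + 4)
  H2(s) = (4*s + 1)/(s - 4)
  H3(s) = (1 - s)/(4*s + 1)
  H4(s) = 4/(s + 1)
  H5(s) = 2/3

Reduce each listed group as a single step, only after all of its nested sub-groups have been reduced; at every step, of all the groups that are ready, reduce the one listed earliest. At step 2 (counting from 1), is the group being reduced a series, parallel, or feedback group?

Reducing step by step:

Step 1. multiply H2, H3 (series)
Step 2. reduce the feedback loop with forward (H2*H3) and return H4
Step 3. sum the parallel branches H1, [(H2*H3)/(1+(H2*H3)*H4)], H5
So the answer for step 2 is feedback.

Answer: feedback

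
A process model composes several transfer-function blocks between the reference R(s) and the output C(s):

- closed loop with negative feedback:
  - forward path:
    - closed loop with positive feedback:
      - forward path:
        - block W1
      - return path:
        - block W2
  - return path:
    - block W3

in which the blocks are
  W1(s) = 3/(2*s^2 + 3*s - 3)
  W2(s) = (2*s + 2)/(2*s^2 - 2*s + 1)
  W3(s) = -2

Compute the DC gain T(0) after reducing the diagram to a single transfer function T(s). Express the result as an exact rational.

Answer: -1/5

Working:
[1] collapse the loop (W1 forward, W2 return) -> (6*s^2 - 6*s + 3)/(4*s^4 + 2*s^3 - 10*s^2 + 3*s - 9)
[2] close the feedback loop around [W1/(1-W1*W2)], W3 -> (6*s^2 - 6*s + 3)/(4*s^4 + 2*s^3 - 22*s^2 + 15*s - 15)
Evaluating the step-2 result (the overall T(s)) at s = 0 gives T(0) = 3/(-15) = -1/5.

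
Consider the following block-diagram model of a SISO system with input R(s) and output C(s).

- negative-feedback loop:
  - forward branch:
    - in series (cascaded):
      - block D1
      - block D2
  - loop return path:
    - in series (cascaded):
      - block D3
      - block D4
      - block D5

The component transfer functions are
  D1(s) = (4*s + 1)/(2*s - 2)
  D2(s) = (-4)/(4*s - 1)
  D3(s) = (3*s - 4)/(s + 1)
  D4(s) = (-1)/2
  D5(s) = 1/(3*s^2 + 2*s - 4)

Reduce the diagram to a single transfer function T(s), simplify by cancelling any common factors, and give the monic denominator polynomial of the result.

1. reduce the series chain D1, D2 = (-8*s - 2)/(4*s^2 - 5*s + 1)
2. cascade D3, D4, D5 = (4 - 3*s)/(6*s^3 + 10*s^2 - 4*s - 8)
3. apply the feedback formula to (D1*D2), (D3*D4*D5) = (-24*s^4 - 46*s^3 + 6*s^2 + 36*s + 8)/(12*s^5 + 5*s^4 - 30*s^3 + 11*s^2 + 5*s - 8)
The result of step 3 is T(s) in lowest terms. Its denominator has leading coefficient 12; dividing the denominator through by 12 makes it monic.

Final answer: s^5 + 5*s^4/12 - 5*s^3/2 + 11*s^2/12 + 5*s/12 - 2/3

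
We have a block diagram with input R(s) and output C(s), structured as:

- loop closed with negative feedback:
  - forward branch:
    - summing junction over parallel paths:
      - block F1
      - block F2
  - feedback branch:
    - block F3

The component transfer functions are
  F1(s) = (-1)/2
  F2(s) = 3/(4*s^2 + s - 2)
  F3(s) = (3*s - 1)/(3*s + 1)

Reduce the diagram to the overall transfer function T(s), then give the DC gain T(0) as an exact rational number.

Answer: -2/3

Working:
1. reduce the parallel group F1, F2: (-4*s^2 - s + 8)/(8*s^2 + 2*s - 4)
2. feedback reduction of (F1+F2), F3: (-12*s^3 - 7*s^2 + 23*s + 8)/(12*s^3 + 15*s^2 + 15*s - 12)
That last expression is T(s); at s = 0 only the constant terms survive, so T(0) = 8/(-12) = -2/3.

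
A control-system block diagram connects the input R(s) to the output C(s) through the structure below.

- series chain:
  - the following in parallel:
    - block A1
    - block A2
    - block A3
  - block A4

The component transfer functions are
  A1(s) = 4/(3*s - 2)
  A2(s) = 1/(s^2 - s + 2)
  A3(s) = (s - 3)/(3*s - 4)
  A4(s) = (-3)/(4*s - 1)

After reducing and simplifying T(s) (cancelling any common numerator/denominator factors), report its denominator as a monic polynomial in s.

The answer is s^5 - 13*s^4/4 + 203*s^3/36 - 55*s^2/9 + 3*s - 4/9.

Reasoning:
(1) parallel reduction of A1, A2, A3 -> (3*s^4 - 2*s^3 + 4*s^2 - 6*s - 12)/(9*s^4 - 27*s^3 + 44*s^2 - 44*s + 16)
(2) cascade (A1+A2+A3), A4 -> (-9*s^4 + 6*s^3 - 12*s^2 + 18*s + 36)/(36*s^5 - 117*s^4 + 203*s^3 - 220*s^2 + 108*s - 16)
T(s) is the step-2 result (common factors already cancelled). Leading coefficient of the denominator: 36. Divide through by 36 for the monic polynomial.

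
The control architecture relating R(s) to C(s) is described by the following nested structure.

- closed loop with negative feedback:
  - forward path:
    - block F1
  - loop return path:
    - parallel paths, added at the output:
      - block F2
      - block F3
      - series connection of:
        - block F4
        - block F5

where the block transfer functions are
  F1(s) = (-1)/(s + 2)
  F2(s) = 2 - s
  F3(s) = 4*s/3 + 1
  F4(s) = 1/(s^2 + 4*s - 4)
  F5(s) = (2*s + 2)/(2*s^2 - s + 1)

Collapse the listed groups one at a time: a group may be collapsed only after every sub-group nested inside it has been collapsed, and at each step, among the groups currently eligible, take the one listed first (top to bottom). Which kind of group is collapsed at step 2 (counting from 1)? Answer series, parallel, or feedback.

Answer: parallel

Working:
Step 1: series reduction of F4, F5
Step 2: parallel reduction of F2, F3, (F4*F5)
Step 3: feedback reduction of F1, (F2+F3+(F4*F5))
Step 2 collapses a parallel group.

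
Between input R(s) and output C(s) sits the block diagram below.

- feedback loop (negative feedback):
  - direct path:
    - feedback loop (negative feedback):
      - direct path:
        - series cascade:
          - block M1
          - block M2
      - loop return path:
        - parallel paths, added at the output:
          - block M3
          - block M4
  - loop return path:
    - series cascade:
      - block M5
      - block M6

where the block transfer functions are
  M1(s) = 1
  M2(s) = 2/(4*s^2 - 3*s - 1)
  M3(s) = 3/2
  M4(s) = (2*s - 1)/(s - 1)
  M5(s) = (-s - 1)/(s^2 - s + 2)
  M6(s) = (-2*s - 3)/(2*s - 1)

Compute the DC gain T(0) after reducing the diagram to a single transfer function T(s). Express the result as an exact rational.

First reduce the diagram to T(s).

(1) cascade M1, M2 gives 2/(4*s^2 - 3*s - 1)
(2) parallel reduction of M3, M4 gives (7*s - 5)/(2*s - 2)
(3) collapse the loop ((M1*M2) forward, (M3+M4) return) gives (2*s - 2)/(4*s^3 - 7*s^2 + 9*s - 4)
(4) cascade M5, M6 gives (2*s^2 + 5*s + 3)/(2*s^3 - 3*s^2 + 5*s - 2)
(5) feedback reduction of [(M1*M2)/(1+(M1*M2)*(M3+M4))], (M5*M6) gives (4*s^4 - 10*s^3 + 16*s^2 - 14*s + 4)/(8*s^6 - 26*s^5 + 59*s^4 - 74*s^3 + 77*s^2 - 42*s + 2)
Step 5 gives the overall T(s). Then T(0) = 4/2 = 2.

Answer: 2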